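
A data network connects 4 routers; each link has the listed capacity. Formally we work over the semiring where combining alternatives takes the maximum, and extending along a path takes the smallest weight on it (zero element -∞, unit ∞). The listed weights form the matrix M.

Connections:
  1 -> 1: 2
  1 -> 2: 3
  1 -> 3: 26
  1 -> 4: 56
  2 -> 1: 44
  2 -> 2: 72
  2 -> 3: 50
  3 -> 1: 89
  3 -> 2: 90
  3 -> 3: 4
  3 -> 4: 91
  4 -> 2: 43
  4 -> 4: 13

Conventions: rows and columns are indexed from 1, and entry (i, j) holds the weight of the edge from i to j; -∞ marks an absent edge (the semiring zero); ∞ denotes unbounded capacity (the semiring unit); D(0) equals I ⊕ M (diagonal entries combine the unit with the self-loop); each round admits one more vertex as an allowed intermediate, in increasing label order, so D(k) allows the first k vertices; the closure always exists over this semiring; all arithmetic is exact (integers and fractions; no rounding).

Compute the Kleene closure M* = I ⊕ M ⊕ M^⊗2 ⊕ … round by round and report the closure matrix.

D(0):
  [∞, 3, 26, 56]
  [44, ∞, 50, -∞]
  [89, 90, ∞, 91]
  [-∞, 43, -∞, ∞]
D(1):
  [∞, 3, 26, 56]
  [44, ∞, 50, 44]
  [89, 90, ∞, 91]
  [-∞, 43, -∞, ∞]
D(2):
  [∞, 3, 26, 56]
  [44, ∞, 50, 44]
  [89, 90, ∞, 91]
  [43, 43, 43, ∞]
D(3):
  [∞, 26, 26, 56]
  [50, ∞, 50, 50]
  [89, 90, ∞, 91]
  [43, 43, 43, ∞]
D(4):
  [∞, 43, 43, 56]
  [50, ∞, 50, 50]
  [89, 90, ∞, 91]
  [43, 43, 43, ∞]
Answer: M* = [[∞, 43, 43, 56], [50, ∞, 50, 50], [89, 90, ∞, 91], [43, 43, 43, ∞]]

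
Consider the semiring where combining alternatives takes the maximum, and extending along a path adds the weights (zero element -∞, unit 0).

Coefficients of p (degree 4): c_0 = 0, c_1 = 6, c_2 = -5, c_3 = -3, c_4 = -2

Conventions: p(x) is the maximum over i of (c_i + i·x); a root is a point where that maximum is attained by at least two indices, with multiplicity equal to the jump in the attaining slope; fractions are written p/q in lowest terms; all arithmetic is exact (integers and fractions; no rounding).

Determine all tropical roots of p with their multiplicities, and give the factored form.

hull edge (i=0, c=0) to (i=1, c=6): slope 6, span 1
hull edge (i=1, c=6) to (i=4, c=-2): slope -8/3, span 3
Factored form: p(x) = -2 ⊗ (x ⊕ (-6)) ⊗ (x ⊕ 8/3) ⊗ (x ⊕ 8/3) ⊗ (x ⊕ 8/3)
Answer: roots = -6 (mult 1), 8/3 (mult 3)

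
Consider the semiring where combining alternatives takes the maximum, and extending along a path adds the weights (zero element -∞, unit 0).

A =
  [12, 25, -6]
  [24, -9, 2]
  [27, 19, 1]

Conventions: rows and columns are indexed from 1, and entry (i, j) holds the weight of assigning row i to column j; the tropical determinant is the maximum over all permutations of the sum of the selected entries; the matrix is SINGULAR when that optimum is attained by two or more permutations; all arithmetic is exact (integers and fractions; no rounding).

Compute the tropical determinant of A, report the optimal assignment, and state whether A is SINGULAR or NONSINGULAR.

σ = (1, 2, 3): 12 + (-9) + 1 = 4
σ = (1, 3, 2): 12 + 2 + 19 = 33
σ = (2, 1, 3): 25 + 24 + 1 = 50
σ = (2, 3, 1): 25 + 2 + 27 = 54
σ = (3, 1, 2): (-6) + 24 + 19 = 37
σ = (3, 2, 1): (-6) + (-9) + 27 = 12
Optimal value attained by: σ = (2, 3, 1).
Answer: det⊕(A) = 54; verdict: NONSINGULAR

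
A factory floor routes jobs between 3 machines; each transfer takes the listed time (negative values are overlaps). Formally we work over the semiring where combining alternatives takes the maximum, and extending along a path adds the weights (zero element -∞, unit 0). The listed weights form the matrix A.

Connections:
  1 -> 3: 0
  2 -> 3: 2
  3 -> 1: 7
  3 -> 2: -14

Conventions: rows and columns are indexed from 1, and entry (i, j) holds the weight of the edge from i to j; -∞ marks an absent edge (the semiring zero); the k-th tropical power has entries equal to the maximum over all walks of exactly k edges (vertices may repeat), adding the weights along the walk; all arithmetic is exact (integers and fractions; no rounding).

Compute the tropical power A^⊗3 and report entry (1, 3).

A^⊗2:
  [7, -14, -∞]
  [9, -12, -∞]
  [-∞, -∞, 7]
A^⊗3:
  [-∞, -∞, 7]
  [-∞, -∞, 9]
  [14, -7, -∞]
Key observation: the optimum is the walk 1->3->1->3, with weight 0 + 7 + 0 = 7.
Optimal value attained by: walk 1->3->1->3.
Answer: (A^⊗3)[1][3] = 7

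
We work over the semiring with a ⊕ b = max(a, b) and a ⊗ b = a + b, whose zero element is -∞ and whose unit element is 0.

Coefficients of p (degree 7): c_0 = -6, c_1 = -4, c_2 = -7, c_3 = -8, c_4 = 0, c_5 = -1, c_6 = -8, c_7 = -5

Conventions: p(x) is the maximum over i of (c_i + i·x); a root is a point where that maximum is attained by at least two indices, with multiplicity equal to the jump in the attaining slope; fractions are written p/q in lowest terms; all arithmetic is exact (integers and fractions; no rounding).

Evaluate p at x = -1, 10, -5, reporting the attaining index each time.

p(-1) = max(-6+0·(-1)=-6, -4+1·(-1)=-5, -7+2·(-1)=-9, -8+3·(-1)=-11, 0+4·(-1)=-4, -1+5·(-1)=-6, -8+6·(-1)=-14, -5+7·(-1)=-12) = -4 (attained by i=4)
p(10) = max(-6+0·10=-6, -4+1·10=6, -7+2·10=13, -8+3·10=22, 0+4·10=40, -1+5·10=49, -8+6·10=52, -5+7·10=65) = 65 (attained by i=7)
p(-5) = max(-6+0·(-5)=-6, -4+1·(-5)=-9, -7+2·(-5)=-17, -8+3·(-5)=-23, 0+4·(-5)=-20, -1+5·(-5)=-26, -8+6·(-5)=-38, -5+7·(-5)=-40) = -6 (attained by i=0)
Answer: p(-1) = -4; p(10) = 65; p(-5) = -6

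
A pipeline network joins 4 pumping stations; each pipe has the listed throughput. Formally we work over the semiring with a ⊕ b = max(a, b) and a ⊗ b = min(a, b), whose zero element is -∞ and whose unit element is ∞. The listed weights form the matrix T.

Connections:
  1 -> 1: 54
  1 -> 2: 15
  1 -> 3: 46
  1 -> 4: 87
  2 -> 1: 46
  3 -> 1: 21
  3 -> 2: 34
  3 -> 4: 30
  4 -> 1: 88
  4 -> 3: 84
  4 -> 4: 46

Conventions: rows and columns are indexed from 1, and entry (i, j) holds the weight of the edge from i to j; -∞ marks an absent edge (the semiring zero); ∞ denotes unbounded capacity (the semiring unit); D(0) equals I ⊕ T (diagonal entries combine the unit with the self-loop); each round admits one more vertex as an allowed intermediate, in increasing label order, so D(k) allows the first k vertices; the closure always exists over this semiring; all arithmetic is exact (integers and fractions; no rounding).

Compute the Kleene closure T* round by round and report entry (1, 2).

D(0):
  [∞, 15, 46, 87]
  [46, ∞, -∞, -∞]
  [21, 34, ∞, 30]
  [88, -∞, 84, ∞]
D(1):
  [∞, 15, 46, 87]
  [46, ∞, 46, 46]
  [21, 34, ∞, 30]
  [88, 15, 84, ∞]
D(2):
  [∞, 15, 46, 87]
  [46, ∞, 46, 46]
  [34, 34, ∞, 34]
  [88, 15, 84, ∞]
D(3):
  [∞, 34, 46, 87]
  [46, ∞, 46, 46]
  [34, 34, ∞, 34]
  [88, 34, 84, ∞]
D(4):
  [∞, 34, 84, 87]
  [46, ∞, 46, 46]
  [34, 34, ∞, 34]
  [88, 34, 84, ∞]
Answer: T*[1][2] = 34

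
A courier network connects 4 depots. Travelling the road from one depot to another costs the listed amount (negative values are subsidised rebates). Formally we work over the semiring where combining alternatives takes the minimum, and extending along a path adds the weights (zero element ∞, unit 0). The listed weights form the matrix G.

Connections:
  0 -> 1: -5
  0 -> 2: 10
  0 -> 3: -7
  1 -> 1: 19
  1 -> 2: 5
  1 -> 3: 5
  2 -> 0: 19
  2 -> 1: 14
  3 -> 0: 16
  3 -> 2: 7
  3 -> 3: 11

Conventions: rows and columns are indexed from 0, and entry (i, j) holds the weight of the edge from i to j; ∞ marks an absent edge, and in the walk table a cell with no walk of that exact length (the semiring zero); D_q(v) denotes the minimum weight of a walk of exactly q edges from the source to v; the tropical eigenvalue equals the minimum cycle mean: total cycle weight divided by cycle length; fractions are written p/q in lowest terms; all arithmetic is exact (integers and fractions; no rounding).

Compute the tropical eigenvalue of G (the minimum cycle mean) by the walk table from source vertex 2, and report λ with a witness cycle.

q=0: [∞, ∞, 0, ∞]
q=1: [19, 14, ∞, ∞]
q=2: [∞, 14, 19, 12]
q=3: [28, 33, 19, 19]
q=4: [35, 23, 26, 21]
Optimal cycle mean attained by: cycle 0->3->0, total (-7) + 16, length 2.
Answer: λ = 9/2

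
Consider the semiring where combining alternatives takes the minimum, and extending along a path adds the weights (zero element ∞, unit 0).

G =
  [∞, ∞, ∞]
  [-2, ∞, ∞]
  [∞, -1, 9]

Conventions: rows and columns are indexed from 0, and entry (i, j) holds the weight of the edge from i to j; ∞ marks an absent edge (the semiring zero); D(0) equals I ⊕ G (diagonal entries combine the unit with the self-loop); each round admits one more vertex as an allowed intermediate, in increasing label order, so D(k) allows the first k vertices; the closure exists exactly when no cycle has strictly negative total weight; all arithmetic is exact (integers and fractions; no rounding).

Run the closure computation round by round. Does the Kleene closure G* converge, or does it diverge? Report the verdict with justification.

D(0):
  [0, ∞, ∞]
  [-2, 0, ∞]
  [∞, -1, 0]
D(1):
  [0, ∞, ∞]
  [-2, 0, ∞]
  [∞, -1, 0]
D(2):
  [0, ∞, ∞]
  [-2, 0, ∞]
  [-3, -1, 0]
D(3):
  [0, ∞, ∞]
  [-2, 0, ∞]
  [-3, -1, 0]
Key observation: every diagonal entry stays at the unit through all rounds, so no improving cycle exists.
Answer: CONVERGES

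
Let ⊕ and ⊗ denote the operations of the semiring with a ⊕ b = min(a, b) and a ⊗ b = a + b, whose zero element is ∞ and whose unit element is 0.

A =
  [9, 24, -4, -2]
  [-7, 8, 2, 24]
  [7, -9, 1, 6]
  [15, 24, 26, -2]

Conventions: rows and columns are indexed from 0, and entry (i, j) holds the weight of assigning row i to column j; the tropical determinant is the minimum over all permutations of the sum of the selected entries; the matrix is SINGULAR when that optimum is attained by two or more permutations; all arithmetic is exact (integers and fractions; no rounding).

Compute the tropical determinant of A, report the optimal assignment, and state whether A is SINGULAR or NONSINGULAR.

σ = (0, 1, 2, 3): 9 + 8 + 1 + (-2) = 16
σ = (0, 1, 3, 2): 9 + 8 + 6 + 26 = 49
σ = (0, 2, 1, 3): 9 + 2 + (-9) + (-2) = 0
σ = (0, 2, 3, 1): 9 + 2 + 6 + 24 = 41
σ = (0, 3, 1, 2): 9 + 24 + (-9) + 26 = 50
σ = (0, 3, 2, 1): 9 + 24 + 1 + 24 = 58
σ = (1, 0, 2, 3): 24 + (-7) + 1 + (-2) = 16
σ = (1, 0, 3, 2): 24 + (-7) + 6 + 26 = 49
σ = (1, 2, 0, 3): 24 + 2 + 7 + (-2) = 31
σ = (1, 2, 3, 0): 24 + 2 + 6 + 15 = 47
σ = (1, 3, 0, 2): 24 + 24 + 7 + 26 = 81
σ = (1, 3, 2, 0): 24 + 24 + 1 + 15 = 64
σ = (2, 0, 1, 3): (-4) + (-7) + (-9) + (-2) = -22
σ = (2, 0, 3, 1): (-4) + (-7) + 6 + 24 = 19
σ = (2, 1, 0, 3): (-4) + 8 + 7 + (-2) = 9
σ = (2, 1, 3, 0): (-4) + 8 + 6 + 15 = 25
σ = (2, 3, 0, 1): (-4) + 24 + 7 + 24 = 51
σ = (2, 3, 1, 0): (-4) + 24 + (-9) + 15 = 26
σ = (3, 0, 1, 2): (-2) + (-7) + (-9) + 26 = 8
σ = (3, 0, 2, 1): (-2) + (-7) + 1 + 24 = 16
σ = (3, 1, 0, 2): (-2) + 8 + 7 + 26 = 39
σ = (3, 1, 2, 0): (-2) + 8 + 1 + 15 = 22
σ = (3, 2, 0, 1): (-2) + 2 + 7 + 24 = 31
σ = (3, 2, 1, 0): (-2) + 2 + (-9) + 15 = 6
Optimal value attained by: σ = (2, 0, 1, 3).
Answer: det⊕(A) = -22; verdict: NONSINGULAR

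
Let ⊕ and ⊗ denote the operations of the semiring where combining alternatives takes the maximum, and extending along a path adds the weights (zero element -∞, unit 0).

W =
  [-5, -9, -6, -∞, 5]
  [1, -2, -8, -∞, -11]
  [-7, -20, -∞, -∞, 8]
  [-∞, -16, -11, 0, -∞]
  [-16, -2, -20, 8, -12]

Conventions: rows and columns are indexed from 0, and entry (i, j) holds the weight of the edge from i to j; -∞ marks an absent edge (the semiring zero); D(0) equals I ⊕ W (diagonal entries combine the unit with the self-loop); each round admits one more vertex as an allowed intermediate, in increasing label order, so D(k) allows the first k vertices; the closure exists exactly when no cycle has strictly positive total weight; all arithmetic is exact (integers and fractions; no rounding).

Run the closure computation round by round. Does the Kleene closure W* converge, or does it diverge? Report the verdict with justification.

D(0):
  [0, -9, -6, -∞, 5]
  [1, 0, -8, -∞, -11]
  [-7, -20, 0, -∞, 8]
  [-∞, -16, -11, 0, -∞]
  [-16, -2, -20, 8, 0]
D(1):
  [0, -9, -6, -∞, 5]
  [1, 0, -5, -∞, 6]
  [-7, -16, 0, -∞, 8]
  [-∞, -16, -11, 0, -∞]
  [-16, -2, -20, 8, 0]
Detection: at round 2, diagonal entry (4, 4) turns strictly positive.
Key observation: the cycle 4->1->0->4 has total weight (-2) + 1 + 5, which is strictly positive.
Answer: DIVERGES — positive cycle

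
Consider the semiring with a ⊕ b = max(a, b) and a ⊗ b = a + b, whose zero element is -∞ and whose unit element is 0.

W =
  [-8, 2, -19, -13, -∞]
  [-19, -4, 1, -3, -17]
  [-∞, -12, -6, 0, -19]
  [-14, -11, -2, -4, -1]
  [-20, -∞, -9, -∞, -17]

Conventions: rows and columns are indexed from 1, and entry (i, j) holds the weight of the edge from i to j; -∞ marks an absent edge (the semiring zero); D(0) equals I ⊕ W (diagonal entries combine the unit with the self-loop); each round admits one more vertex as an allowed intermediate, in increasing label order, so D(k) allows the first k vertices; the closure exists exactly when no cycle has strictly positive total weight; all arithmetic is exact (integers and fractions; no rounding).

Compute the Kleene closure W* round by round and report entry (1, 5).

D(0):
  [0, 2, -19, -13, -∞]
  [-19, 0, 1, -3, -17]
  [-∞, -12, 0, 0, -19]
  [-14, -11, -2, 0, -1]
  [-20, -∞, -9, -∞, 0]
D(1):
  [0, 2, -19, -13, -∞]
  [-19, 0, 1, -3, -17]
  [-∞, -12, 0, 0, -19]
  [-14, -11, -2, 0, -1]
  [-20, -18, -9, -33, 0]
D(2):
  [0, 2, 3, -1, -15]
  [-19, 0, 1, -3, -17]
  [-31, -12, 0, 0, -19]
  [-14, -11, -2, 0, -1]
  [-20, -18, -9, -21, 0]
D(3):
  [0, 2, 3, 3, -15]
  [-19, 0, 1, 1, -17]
  [-31, -12, 0, 0, -19]
  [-14, -11, -2, 0, -1]
  [-20, -18, -9, -9, 0]
D(4):
  [0, 2, 3, 3, 2]
  [-13, 0, 1, 1, 0]
  [-14, -11, 0, 0, -1]
  [-14, -11, -2, 0, -1]
  [-20, -18, -9, -9, 0]
D(5):
  [0, 2, 3, 3, 2]
  [-13, 0, 1, 1, 0]
  [-14, -11, 0, 0, -1]
  [-14, -11, -2, 0, -1]
  [-20, -18, -9, -9, 0]
Answer: W*[1][5] = 2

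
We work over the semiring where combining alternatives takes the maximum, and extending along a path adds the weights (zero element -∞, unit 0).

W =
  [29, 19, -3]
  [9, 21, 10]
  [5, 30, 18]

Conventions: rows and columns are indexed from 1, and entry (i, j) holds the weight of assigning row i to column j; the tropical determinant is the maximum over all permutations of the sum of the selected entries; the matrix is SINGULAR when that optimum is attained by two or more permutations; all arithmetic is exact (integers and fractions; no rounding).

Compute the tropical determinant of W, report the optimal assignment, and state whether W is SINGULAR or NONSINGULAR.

σ = (1, 2, 3): 29 + 21 + 18 = 68
σ = (1, 3, 2): 29 + 10 + 30 = 69
σ = (2, 1, 3): 19 + 9 + 18 = 46
σ = (2, 3, 1): 19 + 10 + 5 = 34
σ = (3, 1, 2): (-3) + 9 + 30 = 36
σ = (3, 2, 1): (-3) + 21 + 5 = 23
Optimal value attained by: σ = (1, 3, 2).
Answer: det⊕(W) = 69; verdict: NONSINGULAR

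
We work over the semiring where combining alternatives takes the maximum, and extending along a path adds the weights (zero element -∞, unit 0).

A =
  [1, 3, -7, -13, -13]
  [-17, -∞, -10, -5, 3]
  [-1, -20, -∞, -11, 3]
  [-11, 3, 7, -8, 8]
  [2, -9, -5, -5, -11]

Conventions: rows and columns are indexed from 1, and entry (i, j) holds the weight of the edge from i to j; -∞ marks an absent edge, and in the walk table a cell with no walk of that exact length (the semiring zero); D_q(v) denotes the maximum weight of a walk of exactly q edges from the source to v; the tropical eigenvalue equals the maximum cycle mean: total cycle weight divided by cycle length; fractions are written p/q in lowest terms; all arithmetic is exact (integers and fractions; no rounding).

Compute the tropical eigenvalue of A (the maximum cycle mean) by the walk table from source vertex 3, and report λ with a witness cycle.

q=0: [-∞, -∞, 0, -∞, -∞]
q=1: [-1, -20, -∞, -11, 3]
q=2: [5, 2, -2, -2, -3]
q=3: [6, 8, 5, -3, 6]
q=4: [8, 9, 4, 3, 11]
q=5: [13, 11, 10, 6, 12]
Optimal cycle mean attained by: cycle 1->2->5->1, total 3 + 3 + 2, length 3.
Answer: λ = 8/3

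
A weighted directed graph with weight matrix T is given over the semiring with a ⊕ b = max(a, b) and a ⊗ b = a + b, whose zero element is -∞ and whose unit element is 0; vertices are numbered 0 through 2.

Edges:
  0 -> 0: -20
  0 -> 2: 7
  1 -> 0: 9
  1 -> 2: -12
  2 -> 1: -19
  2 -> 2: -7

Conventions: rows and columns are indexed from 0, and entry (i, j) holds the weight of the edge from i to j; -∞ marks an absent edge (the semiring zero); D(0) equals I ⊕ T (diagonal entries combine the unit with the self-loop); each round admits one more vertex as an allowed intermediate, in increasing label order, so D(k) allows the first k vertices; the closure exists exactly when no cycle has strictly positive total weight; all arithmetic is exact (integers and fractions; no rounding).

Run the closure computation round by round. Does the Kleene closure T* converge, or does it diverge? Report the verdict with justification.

D(0):
  [0, -∞, 7]
  [9, 0, -12]
  [-∞, -19, 0]
D(1):
  [0, -∞, 7]
  [9, 0, 16]
  [-∞, -19, 0]
D(2):
  [0, -∞, 7]
  [9, 0, 16]
  [-10, -19, 0]
D(3):
  [0, -12, 7]
  [9, 0, 16]
  [-10, -19, 0]
Key observation: every diagonal entry stays at the unit through all rounds, so no improving cycle exists.
Answer: CONVERGES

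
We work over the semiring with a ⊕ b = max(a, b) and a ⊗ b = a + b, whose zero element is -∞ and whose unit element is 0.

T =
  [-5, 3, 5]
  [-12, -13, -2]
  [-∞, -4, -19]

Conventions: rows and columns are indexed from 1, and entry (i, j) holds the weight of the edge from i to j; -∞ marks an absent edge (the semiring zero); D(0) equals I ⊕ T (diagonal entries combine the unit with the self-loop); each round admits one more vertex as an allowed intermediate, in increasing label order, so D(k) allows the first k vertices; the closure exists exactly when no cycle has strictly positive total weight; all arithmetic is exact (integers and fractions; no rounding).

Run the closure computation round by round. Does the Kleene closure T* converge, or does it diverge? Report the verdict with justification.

D(0):
  [0, 3, 5]
  [-12, 0, -2]
  [-∞, -4, 0]
D(1):
  [0, 3, 5]
  [-12, 0, -2]
  [-∞, -4, 0]
D(2):
  [0, 3, 5]
  [-12, 0, -2]
  [-16, -4, 0]
D(3):
  [0, 3, 5]
  [-12, 0, -2]
  [-16, -4, 0]
Key observation: every diagonal entry stays at the unit through all rounds, so no improving cycle exists.
Answer: CONVERGES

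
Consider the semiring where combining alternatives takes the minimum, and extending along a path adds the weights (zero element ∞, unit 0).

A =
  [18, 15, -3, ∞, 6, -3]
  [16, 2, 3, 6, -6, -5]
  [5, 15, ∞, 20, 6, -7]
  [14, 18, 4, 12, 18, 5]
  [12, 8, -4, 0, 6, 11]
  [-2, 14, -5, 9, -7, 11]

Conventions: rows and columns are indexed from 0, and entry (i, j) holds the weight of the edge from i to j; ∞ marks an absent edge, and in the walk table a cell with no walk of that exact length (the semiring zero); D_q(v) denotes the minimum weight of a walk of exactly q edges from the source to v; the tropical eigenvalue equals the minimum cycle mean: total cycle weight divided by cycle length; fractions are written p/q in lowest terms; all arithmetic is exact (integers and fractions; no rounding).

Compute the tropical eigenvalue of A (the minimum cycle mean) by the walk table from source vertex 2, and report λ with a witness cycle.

q=0: [∞, ∞, 0, ∞, ∞, ∞]
q=1: [5, 15, ∞, 20, 6, -7]
q=2: [-9, 7, -12, 2, -14, 2]
q=3: [-7, -6, -18, -14, -8, -19]
q=4: [-21, -5, -24, -10, -26, -25]
q=5: [-27, -18, -30, -26, -32, -31]
q=6: [-33, -24, -36, -32, -38, -37]
Optimal cycle mean attained by: cycle 2->5->2, total (-7) + (-5), length 2.
Answer: λ = -6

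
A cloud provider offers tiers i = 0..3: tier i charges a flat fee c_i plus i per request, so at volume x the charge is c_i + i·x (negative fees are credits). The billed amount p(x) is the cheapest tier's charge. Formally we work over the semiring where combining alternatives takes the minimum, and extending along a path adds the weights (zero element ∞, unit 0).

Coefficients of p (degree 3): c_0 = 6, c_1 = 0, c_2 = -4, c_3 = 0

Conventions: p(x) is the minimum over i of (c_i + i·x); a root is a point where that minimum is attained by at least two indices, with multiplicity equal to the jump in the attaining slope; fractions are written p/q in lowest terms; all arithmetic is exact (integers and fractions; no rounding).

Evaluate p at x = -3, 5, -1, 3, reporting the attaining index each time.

p(-3) = min(6+0·(-3)=6, 0+1·(-3)=-3, -4+2·(-3)=-10, 0+3·(-3)=-9) = -10 (attained by i=2)
p(5) = min(6+0·5=6, 0+1·5=5, -4+2·5=6, 0+3·5=15) = 5 (attained by i=1)
p(-1) = min(6+0·(-1)=6, 0+1·(-1)=-1, -4+2·(-1)=-6, 0+3·(-1)=-3) = -6 (attained by i=2)
p(3) = min(6+0·3=6, 0+1·3=3, -4+2·3=2, 0+3·3=9) = 2 (attained by i=2)
Answer: p(-3) = -10; p(5) = 5; p(-1) = -6; p(3) = 2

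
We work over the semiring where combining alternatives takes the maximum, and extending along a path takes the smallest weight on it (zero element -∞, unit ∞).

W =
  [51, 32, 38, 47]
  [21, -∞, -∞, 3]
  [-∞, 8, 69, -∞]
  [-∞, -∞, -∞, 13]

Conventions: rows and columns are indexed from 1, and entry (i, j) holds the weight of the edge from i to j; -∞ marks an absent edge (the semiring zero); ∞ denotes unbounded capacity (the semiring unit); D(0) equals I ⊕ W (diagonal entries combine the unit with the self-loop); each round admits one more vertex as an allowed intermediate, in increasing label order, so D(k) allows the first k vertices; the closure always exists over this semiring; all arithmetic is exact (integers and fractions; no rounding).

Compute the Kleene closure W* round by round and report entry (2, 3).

D(0):
  [∞, 32, 38, 47]
  [21, ∞, -∞, 3]
  [-∞, 8, ∞, -∞]
  [-∞, -∞, -∞, ∞]
D(1):
  [∞, 32, 38, 47]
  [21, ∞, 21, 21]
  [-∞, 8, ∞, -∞]
  [-∞, -∞, -∞, ∞]
D(2):
  [∞, 32, 38, 47]
  [21, ∞, 21, 21]
  [8, 8, ∞, 8]
  [-∞, -∞, -∞, ∞]
D(3):
  [∞, 32, 38, 47]
  [21, ∞, 21, 21]
  [8, 8, ∞, 8]
  [-∞, -∞, -∞, ∞]
D(4):
  [∞, 32, 38, 47]
  [21, ∞, 21, 21]
  [8, 8, ∞, 8]
  [-∞, -∞, -∞, ∞]
Answer: W*[2][3] = 21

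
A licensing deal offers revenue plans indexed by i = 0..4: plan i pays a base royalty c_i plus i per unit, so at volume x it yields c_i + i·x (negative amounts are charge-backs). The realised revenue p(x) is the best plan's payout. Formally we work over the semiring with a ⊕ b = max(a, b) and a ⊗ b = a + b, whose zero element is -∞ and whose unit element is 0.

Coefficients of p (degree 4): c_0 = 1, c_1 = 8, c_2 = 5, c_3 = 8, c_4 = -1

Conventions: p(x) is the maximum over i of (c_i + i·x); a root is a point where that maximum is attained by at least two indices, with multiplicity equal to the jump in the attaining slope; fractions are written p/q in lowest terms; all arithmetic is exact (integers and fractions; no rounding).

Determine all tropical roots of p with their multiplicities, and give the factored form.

hull edge (i=0, c=1) to (i=1, c=8): slope 7, span 1
hull edge (i=1, c=8) to (i=3, c=8): slope 0, span 2
hull edge (i=3, c=8) to (i=4, c=-1): slope -9, span 1
Factored form: p(x) = -1 ⊗ (x ⊕ (-7)) ⊗ (x ⊕ 0) ⊗ (x ⊕ 0) ⊗ (x ⊕ 9)
Answer: roots = -7 (mult 1), 0 (mult 2), 9 (mult 1)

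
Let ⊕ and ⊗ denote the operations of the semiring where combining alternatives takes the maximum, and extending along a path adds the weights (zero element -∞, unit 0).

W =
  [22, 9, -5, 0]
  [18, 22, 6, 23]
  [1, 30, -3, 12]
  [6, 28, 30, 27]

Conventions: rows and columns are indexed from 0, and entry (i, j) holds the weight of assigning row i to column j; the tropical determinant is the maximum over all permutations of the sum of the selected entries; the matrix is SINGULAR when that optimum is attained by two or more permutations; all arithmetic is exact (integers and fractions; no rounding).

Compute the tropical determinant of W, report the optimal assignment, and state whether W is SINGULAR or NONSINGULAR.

σ = (0, 1, 2, 3): 22 + 22 + (-3) + 27 = 68
σ = (0, 1, 3, 2): 22 + 22 + 12 + 30 = 86
σ = (0, 2, 1, 3): 22 + 6 + 30 + 27 = 85
σ = (0, 2, 3, 1): 22 + 6 + 12 + 28 = 68
σ = (0, 3, 1, 2): 22 + 23 + 30 + 30 = 105
σ = (0, 3, 2, 1): 22 + 23 + (-3) + 28 = 70
σ = (1, 0, 2, 3): 9 + 18 + (-3) + 27 = 51
σ = (1, 0, 3, 2): 9 + 18 + 12 + 30 = 69
σ = (1, 2, 0, 3): 9 + 6 + 1 + 27 = 43
σ = (1, 2, 3, 0): 9 + 6 + 12 + 6 = 33
σ = (1, 3, 0, 2): 9 + 23 + 1 + 30 = 63
σ = (1, 3, 2, 0): 9 + 23 + (-3) + 6 = 35
σ = (2, 0, 1, 3): (-5) + 18 + 30 + 27 = 70
σ = (2, 0, 3, 1): (-5) + 18 + 12 + 28 = 53
σ = (2, 1, 0, 3): (-5) + 22 + 1 + 27 = 45
σ = (2, 1, 3, 0): (-5) + 22 + 12 + 6 = 35
σ = (2, 3, 0, 1): (-5) + 23 + 1 + 28 = 47
σ = (2, 3, 1, 0): (-5) + 23 + 30 + 6 = 54
σ = (3, 0, 1, 2): 0 + 18 + 30 + 30 = 78
σ = (3, 0, 2, 1): 0 + 18 + (-3) + 28 = 43
σ = (3, 1, 0, 2): 0 + 22 + 1 + 30 = 53
σ = (3, 1, 2, 0): 0 + 22 + (-3) + 6 = 25
σ = (3, 2, 0, 1): 0 + 6 + 1 + 28 = 35
σ = (3, 2, 1, 0): 0 + 6 + 30 + 6 = 42
Optimal value attained by: σ = (0, 3, 1, 2).
Answer: det⊕(W) = 105; verdict: NONSINGULAR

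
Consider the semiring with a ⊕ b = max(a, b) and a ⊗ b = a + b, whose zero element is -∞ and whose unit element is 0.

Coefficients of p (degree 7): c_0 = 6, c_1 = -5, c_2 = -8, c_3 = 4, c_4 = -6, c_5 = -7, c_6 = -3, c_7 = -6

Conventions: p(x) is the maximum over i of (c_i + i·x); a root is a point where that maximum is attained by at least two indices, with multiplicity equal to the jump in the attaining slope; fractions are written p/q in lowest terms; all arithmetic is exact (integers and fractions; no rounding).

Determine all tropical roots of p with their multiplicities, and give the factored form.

hull edge (i=0, c=6) to (i=3, c=4): slope -2/3, span 3
hull edge (i=3, c=4) to (i=6, c=-3): slope -7/3, span 3
hull edge (i=6, c=-3) to (i=7, c=-6): slope -3, span 1
Factored form: p(x) = -6 ⊗ (x ⊕ 2/3) ⊗ (x ⊕ 2/3) ⊗ (x ⊕ 2/3) ⊗ (x ⊕ 7/3) ⊗ (x ⊕ 7/3) ⊗ (x ⊕ 7/3) ⊗ (x ⊕ 3)
Answer: roots = 2/3 (mult 3), 7/3 (mult 3), 3 (mult 1)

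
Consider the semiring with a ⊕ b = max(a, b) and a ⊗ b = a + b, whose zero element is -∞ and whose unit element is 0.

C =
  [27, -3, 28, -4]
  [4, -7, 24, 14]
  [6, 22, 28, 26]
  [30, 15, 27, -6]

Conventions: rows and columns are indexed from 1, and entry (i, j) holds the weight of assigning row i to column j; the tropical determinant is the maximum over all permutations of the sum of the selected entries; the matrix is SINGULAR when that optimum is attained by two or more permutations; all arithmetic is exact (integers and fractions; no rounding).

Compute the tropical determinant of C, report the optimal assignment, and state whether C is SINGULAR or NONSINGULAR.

σ = (1, 2, 3, 4): 27 + (-7) + 28 + (-6) = 42
σ = (1, 2, 4, 3): 27 + (-7) + 26 + 27 = 73
σ = (1, 3, 2, 4): 27 + 24 + 22 + (-6) = 67
σ = (1, 3, 4, 2): 27 + 24 + 26 + 15 = 92
σ = (1, 4, 2, 3): 27 + 14 + 22 + 27 = 90
σ = (1, 4, 3, 2): 27 + 14 + 28 + 15 = 84
σ = (2, 1, 3, 4): (-3) + 4 + 28 + (-6) = 23
σ = (2, 1, 4, 3): (-3) + 4 + 26 + 27 = 54
σ = (2, 3, 1, 4): (-3) + 24 + 6 + (-6) = 21
σ = (2, 3, 4, 1): (-3) + 24 + 26 + 30 = 77
σ = (2, 4, 1, 3): (-3) + 14 + 6 + 27 = 44
σ = (2, 4, 3, 1): (-3) + 14 + 28 + 30 = 69
σ = (3, 1, 2, 4): 28 + 4 + 22 + (-6) = 48
σ = (3, 1, 4, 2): 28 + 4 + 26 + 15 = 73
σ = (3, 2, 1, 4): 28 + (-7) + 6 + (-6) = 21
σ = (3, 2, 4, 1): 28 + (-7) + 26 + 30 = 77
σ = (3, 4, 1, 2): 28 + 14 + 6 + 15 = 63
σ = (3, 4, 2, 1): 28 + 14 + 22 + 30 = 94
σ = (4, 1, 2, 3): (-4) + 4 + 22 + 27 = 49
σ = (4, 1, 3, 2): (-4) + 4 + 28 + 15 = 43
σ = (4, 2, 1, 3): (-4) + (-7) + 6 + 27 = 22
σ = (4, 2, 3, 1): (-4) + (-7) + 28 + 30 = 47
σ = (4, 3, 1, 2): (-4) + 24 + 6 + 15 = 41
σ = (4, 3, 2, 1): (-4) + 24 + 22 + 30 = 72
Optimal value attained by: σ = (3, 4, 2, 1).
Answer: det⊕(C) = 94; verdict: NONSINGULAR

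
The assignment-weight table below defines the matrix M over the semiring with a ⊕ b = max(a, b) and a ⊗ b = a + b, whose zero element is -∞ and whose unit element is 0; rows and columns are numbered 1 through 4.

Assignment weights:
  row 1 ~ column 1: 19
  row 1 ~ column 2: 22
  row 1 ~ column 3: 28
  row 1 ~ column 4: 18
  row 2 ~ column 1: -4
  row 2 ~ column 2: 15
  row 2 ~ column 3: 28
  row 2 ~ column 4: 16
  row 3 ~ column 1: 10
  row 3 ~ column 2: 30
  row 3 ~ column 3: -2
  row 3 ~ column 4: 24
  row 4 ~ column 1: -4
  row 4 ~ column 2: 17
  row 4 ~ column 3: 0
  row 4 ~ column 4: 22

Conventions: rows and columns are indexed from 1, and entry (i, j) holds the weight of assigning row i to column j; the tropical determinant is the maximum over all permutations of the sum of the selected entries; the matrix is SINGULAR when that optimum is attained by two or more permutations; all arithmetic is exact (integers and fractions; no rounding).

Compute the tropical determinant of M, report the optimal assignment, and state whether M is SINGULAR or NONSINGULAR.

σ = (1, 2, 3, 4): 19 + 15 + (-2) + 22 = 54
σ = (1, 2, 4, 3): 19 + 15 + 24 + 0 = 58
σ = (1, 3, 2, 4): 19 + 28 + 30 + 22 = 99
σ = (1, 3, 4, 2): 19 + 28 + 24 + 17 = 88
σ = (1, 4, 2, 3): 19 + 16 + 30 + 0 = 65
σ = (1, 4, 3, 2): 19 + 16 + (-2) + 17 = 50
σ = (2, 1, 3, 4): 22 + (-4) + (-2) + 22 = 38
σ = (2, 1, 4, 3): 22 + (-4) + 24 + 0 = 42
σ = (2, 3, 1, 4): 22 + 28 + 10 + 22 = 82
σ = (2, 3, 4, 1): 22 + 28 + 24 + (-4) = 70
σ = (2, 4, 1, 3): 22 + 16 + 10 + 0 = 48
σ = (2, 4, 3, 1): 22 + 16 + (-2) + (-4) = 32
σ = (3, 1, 2, 4): 28 + (-4) + 30 + 22 = 76
σ = (3, 1, 4, 2): 28 + (-4) + 24 + 17 = 65
σ = (3, 2, 1, 4): 28 + 15 + 10 + 22 = 75
σ = (3, 2, 4, 1): 28 + 15 + 24 + (-4) = 63
σ = (3, 4, 1, 2): 28 + 16 + 10 + 17 = 71
σ = (3, 4, 2, 1): 28 + 16 + 30 + (-4) = 70
σ = (4, 1, 2, 3): 18 + (-4) + 30 + 0 = 44
σ = (4, 1, 3, 2): 18 + (-4) + (-2) + 17 = 29
σ = (4, 2, 1, 3): 18 + 15 + 10 + 0 = 43
σ = (4, 2, 3, 1): 18 + 15 + (-2) + (-4) = 27
σ = (4, 3, 1, 2): 18 + 28 + 10 + 17 = 73
σ = (4, 3, 2, 1): 18 + 28 + 30 + (-4) = 72
Optimal value attained by: σ = (1, 3, 2, 4).
Answer: det⊕(M) = 99; verdict: NONSINGULAR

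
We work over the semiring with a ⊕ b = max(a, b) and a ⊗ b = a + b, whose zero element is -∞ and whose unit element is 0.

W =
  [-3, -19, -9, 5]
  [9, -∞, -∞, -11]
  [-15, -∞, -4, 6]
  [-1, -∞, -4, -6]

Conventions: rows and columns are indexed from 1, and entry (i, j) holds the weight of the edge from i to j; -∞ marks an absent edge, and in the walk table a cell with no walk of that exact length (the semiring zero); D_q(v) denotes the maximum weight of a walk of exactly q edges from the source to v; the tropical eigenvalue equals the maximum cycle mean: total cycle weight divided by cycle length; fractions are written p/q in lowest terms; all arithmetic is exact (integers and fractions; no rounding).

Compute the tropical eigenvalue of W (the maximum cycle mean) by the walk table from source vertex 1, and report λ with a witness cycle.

q=0: [0, -∞, -∞, -∞]
q=1: [-3, -19, -9, 5]
q=2: [4, -22, 1, 2]
q=3: [1, -15, -2, 9]
q=4: [8, -18, 5, 6]
Optimal cycle mean attained by: cycle 1->4->1, total 5 + (-1), length 2.
Answer: λ = 2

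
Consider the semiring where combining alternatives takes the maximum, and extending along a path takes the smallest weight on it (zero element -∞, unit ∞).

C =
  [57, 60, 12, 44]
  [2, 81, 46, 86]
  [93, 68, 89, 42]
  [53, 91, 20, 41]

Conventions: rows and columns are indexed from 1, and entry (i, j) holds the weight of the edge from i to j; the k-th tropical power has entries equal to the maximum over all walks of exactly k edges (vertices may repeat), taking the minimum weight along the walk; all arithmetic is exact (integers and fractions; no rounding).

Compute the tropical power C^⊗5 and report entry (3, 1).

C^⊗2:
  [57, 60, 46, 60]
  [53, 86, 46, 81]
  [89, 68, 89, 68]
  [53, 81, 46, 86]
C^⊗3:
  [57, 60, 46, 60]
  [53, 81, 46, 86]
  [89, 68, 89, 68]
  [53, 86, 46, 81]
C^⊗4:
  [57, 60, 46, 60]
  [53, 86, 46, 81]
  [89, 68, 89, 68]
  [53, 81, 46, 86]
C^⊗5:
  [57, 60, 46, 60]
  [53, 81, 46, 86]
  [89, 68, 89, 68]
  [53, 86, 46, 81]
Key observation: the optimum is the walk 3->3->3->3->3->1, with weight 89 min 89 min 89 min 89 min 93 = 89.
Optimal value attained by: walk 3->3->3->3->3->1.
Answer: (C^⊗5)[3][1] = 89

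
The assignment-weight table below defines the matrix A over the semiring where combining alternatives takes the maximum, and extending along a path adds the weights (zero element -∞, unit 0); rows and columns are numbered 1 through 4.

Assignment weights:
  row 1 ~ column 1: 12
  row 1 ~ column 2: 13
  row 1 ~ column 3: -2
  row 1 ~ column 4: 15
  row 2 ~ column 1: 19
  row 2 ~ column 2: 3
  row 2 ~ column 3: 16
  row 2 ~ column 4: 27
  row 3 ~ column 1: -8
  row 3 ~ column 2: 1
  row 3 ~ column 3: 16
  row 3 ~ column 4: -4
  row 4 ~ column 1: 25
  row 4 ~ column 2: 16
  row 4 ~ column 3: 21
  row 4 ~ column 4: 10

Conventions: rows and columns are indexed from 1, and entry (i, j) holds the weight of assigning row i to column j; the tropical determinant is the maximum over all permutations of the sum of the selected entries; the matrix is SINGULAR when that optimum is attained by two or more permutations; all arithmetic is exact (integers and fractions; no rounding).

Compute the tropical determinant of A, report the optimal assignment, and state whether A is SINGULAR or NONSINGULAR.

σ = (1, 2, 3, 4): 12 + 3 + 16 + 10 = 41
σ = (1, 2, 4, 3): 12 + 3 + (-4) + 21 = 32
σ = (1, 3, 2, 4): 12 + 16 + 1 + 10 = 39
σ = (1, 3, 4, 2): 12 + 16 + (-4) + 16 = 40
σ = (1, 4, 2, 3): 12 + 27 + 1 + 21 = 61
σ = (1, 4, 3, 2): 12 + 27 + 16 + 16 = 71
σ = (2, 1, 3, 4): 13 + 19 + 16 + 10 = 58
σ = (2, 1, 4, 3): 13 + 19 + (-4) + 21 = 49
σ = (2, 3, 1, 4): 13 + 16 + (-8) + 10 = 31
σ = (2, 3, 4, 1): 13 + 16 + (-4) + 25 = 50
σ = (2, 4, 1, 3): 13 + 27 + (-8) + 21 = 53
σ = (2, 4, 3, 1): 13 + 27 + 16 + 25 = 81
σ = (3, 1, 2, 4): (-2) + 19 + 1 + 10 = 28
σ = (3, 1, 4, 2): (-2) + 19 + (-4) + 16 = 29
σ = (3, 2, 1, 4): (-2) + 3 + (-8) + 10 = 3
σ = (3, 2, 4, 1): (-2) + 3 + (-4) + 25 = 22
σ = (3, 4, 1, 2): (-2) + 27 + (-8) + 16 = 33
σ = (3, 4, 2, 1): (-2) + 27 + 1 + 25 = 51
σ = (4, 1, 2, 3): 15 + 19 + 1 + 21 = 56
σ = (4, 1, 3, 2): 15 + 19 + 16 + 16 = 66
σ = (4, 2, 1, 3): 15 + 3 + (-8) + 21 = 31
σ = (4, 2, 3, 1): 15 + 3 + 16 + 25 = 59
σ = (4, 3, 1, 2): 15 + 16 + (-8) + 16 = 39
σ = (4, 3, 2, 1): 15 + 16 + 1 + 25 = 57
Optimal value attained by: σ = (2, 4, 3, 1).
Answer: det⊕(A) = 81; verdict: NONSINGULAR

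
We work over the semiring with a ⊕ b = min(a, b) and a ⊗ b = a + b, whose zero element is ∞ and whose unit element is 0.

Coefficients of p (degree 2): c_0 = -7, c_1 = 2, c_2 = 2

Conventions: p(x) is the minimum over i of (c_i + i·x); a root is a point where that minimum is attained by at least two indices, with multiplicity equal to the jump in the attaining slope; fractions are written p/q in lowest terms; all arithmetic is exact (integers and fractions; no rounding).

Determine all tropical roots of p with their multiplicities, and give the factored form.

hull edge (i=0, c=-7) to (i=2, c=2): slope 9/2, span 2
Factored form: p(x) = 2 ⊗ (x ⊕ (-9/2)) ⊗ (x ⊕ (-9/2))
Answer: roots = -9/2 (mult 2)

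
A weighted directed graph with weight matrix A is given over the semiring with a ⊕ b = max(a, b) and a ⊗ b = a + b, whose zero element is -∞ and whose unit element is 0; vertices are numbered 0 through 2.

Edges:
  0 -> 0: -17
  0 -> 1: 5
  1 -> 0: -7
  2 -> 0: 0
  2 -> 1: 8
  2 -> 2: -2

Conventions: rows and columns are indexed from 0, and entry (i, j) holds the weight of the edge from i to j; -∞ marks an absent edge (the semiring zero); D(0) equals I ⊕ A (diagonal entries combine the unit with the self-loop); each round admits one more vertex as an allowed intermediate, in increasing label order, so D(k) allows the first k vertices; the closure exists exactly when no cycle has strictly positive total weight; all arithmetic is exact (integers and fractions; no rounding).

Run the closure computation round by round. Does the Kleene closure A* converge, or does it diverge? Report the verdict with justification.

D(0):
  [0, 5, -∞]
  [-7, 0, -∞]
  [0, 8, 0]
D(1):
  [0, 5, -∞]
  [-7, 0, -∞]
  [0, 8, 0]
D(2):
  [0, 5, -∞]
  [-7, 0, -∞]
  [1, 8, 0]
D(3):
  [0, 5, -∞]
  [-7, 0, -∞]
  [1, 8, 0]
Key observation: every diagonal entry stays at the unit through all rounds, so no improving cycle exists.
Answer: CONVERGES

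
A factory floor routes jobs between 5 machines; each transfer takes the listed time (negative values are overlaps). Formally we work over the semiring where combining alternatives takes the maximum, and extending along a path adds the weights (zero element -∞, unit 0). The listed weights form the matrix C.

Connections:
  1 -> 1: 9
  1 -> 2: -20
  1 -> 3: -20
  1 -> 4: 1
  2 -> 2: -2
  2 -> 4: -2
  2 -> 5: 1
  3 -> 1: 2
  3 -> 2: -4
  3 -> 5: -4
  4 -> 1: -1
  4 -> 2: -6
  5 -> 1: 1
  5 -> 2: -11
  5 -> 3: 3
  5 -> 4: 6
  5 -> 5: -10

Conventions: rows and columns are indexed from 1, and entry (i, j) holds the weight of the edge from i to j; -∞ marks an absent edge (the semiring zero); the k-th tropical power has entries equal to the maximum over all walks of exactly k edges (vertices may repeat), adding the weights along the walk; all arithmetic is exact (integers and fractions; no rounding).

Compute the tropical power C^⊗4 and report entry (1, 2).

C^⊗2:
  [18, -5, -11, 10, -19]
  [2, -4, 4, 7, -1]
  [11, -6, -1, 3, -3]
  [8, -8, -21, 0, -5]
  [10, 0, -7, 2, -1]
C^⊗3:
  [27, 4, -2, 19, -4]
  [11, 1, 2, 5, 0]
  [20, -3, 0, 12, -5]
  [17, -6, -2, 9, -7]
  [19, -2, 2, 11, 1]
C^⊗4:
  [36, 13, 7, 28, 5]
  [20, -1, 3, 12, 2]
  [29, 6, 0, 21, -2]
  [26, 3, -3, 18, -5]
  [28, 5, 4, 20, -1]
Key observation: the optimum is the walk 1->1->1->4->2, with weight 9 + 9 + 1 + (-6) = 13.
Optimal value attained by: walk 1->1->1->4->2.
Answer: (C^⊗4)[1][2] = 13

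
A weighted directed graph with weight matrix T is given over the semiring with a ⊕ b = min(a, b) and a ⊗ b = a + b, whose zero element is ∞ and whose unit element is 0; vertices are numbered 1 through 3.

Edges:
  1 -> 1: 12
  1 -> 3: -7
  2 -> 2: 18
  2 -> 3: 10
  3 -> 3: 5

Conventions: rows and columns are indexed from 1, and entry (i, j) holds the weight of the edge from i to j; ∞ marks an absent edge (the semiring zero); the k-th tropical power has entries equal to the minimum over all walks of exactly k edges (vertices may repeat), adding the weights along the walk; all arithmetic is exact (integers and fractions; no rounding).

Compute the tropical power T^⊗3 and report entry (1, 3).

T^⊗2:
  [24, ∞, -2]
  [∞, 36, 15]
  [∞, ∞, 10]
T^⊗3:
  [36, ∞, 3]
  [∞, 54, 20]
  [∞, ∞, 15]
Key observation: the optimum is the walk 1->3->3->3, with weight (-7) + 5 + 5 = 3.
Optimal value attained by: walk 1->3->3->3.
Answer: (T^⊗3)[1][3] = 3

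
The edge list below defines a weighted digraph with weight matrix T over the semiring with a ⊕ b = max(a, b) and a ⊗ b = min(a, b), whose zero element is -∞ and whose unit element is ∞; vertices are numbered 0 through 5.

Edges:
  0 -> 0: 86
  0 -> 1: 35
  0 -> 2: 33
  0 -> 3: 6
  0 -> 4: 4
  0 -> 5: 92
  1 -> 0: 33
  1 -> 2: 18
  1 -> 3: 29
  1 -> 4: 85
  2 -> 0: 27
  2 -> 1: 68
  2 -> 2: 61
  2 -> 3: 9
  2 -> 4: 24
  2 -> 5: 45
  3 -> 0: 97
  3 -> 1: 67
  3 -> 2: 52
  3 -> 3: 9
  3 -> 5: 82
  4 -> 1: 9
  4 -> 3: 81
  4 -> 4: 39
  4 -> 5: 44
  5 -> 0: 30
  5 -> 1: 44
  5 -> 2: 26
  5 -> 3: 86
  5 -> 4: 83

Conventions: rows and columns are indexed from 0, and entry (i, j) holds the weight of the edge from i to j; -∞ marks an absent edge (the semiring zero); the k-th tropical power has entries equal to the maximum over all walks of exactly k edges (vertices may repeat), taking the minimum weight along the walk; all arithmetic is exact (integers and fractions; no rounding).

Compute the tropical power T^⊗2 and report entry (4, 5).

T^⊗2:
  [86, 44, 33, 86, 83, 86]
  [33, 33, 33, 81, 39, 44]
  [33, 61, 61, 45, 68, 45]
  [86, 52, 52, 82, 82, 92]
  [81, 67, 52, 44, 44, 81]
  [86, 67, 52, 81, 44, 82]
Key observation: the optimum is the walk 4->3->5, with weight 81 min 82 = 81.
Optimal value attained by: walk 4->3->5.
Answer: (T^⊗2)[4][5] = 81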